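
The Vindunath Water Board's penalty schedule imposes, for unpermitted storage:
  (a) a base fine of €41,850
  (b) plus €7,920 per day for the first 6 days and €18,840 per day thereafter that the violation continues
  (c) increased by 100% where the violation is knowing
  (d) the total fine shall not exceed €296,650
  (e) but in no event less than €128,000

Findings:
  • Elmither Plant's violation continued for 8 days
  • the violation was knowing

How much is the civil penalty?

€254,100

First 6 days: 6 × €7,920 = €47,520
Remaining days: (8 − 6) × €18,840 = €37,680
Per-day component: €47,520 + €37,680 = €85,200
Base plus per-day: €41,850 + €85,200 = €127,050
Enhancement: 100% of €127,050 = €127,050
Enhanced fine: €127,050 + €127,050 = €254,100
Cap at €296,650: €254,100 is within the cap, no reduction.
Minimum €128,000: €254,100 meets the minimum, no increase.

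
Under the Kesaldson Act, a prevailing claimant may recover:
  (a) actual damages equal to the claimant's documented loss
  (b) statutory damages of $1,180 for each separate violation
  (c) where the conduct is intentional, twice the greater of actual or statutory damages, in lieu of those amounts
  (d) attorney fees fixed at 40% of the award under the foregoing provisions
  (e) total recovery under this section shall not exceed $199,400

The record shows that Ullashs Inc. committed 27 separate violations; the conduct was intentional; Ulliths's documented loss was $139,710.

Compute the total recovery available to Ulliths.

Statutory damages: 27 × $1,180 = $31,860
Greater of actual damages ($139,710) or statutory damages ($31,860): $139,710
Doubled: 2 × $139,710 = $279,420
Attorney fees: 40% of $279,420 = $111,768
Total before cap: $279,420 + $111,768 = $391,188
Cap at $199,400: $391,188 exceeds the cap → $199,400

$199,400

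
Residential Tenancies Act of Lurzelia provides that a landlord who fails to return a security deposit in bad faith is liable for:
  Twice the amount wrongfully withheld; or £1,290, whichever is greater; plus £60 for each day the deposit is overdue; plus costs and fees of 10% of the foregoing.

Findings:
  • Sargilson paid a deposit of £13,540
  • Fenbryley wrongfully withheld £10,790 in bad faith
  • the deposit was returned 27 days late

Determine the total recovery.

Doubled: 2 × £10,790 = £21,580
Minimum £1,290: £21,580 meets the minimum, no increase.
Late-return penalty: 27 × £60 = £1,620
Damages plus late penalty: £21,580 + £1,620 = £23,200
Costs and fees: 10% of £23,200 = £2,320
Total recovery: £23,200 + £2,320 = £25,520

Recovery: £25,520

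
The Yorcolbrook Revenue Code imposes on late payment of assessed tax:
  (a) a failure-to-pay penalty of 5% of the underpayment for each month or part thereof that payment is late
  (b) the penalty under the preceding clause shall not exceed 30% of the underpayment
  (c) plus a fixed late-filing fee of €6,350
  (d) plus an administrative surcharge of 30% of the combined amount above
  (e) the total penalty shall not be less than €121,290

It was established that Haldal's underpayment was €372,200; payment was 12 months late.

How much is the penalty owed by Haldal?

Accrued rate: 5% × 12 = 60%, capped at 30% → 30%
Failure-to-pay penalty: 30% of €372,200 = €111,660
Penalty before surcharge: €111,660 + €6,350 = €118,010
Administrative surcharge: 30% of €118,010 = €35,403
Total penalty: €118,010 + €35,403 = €153,413
Minimum €121,290: €153,413 meets the minimum, no increase.

€153,413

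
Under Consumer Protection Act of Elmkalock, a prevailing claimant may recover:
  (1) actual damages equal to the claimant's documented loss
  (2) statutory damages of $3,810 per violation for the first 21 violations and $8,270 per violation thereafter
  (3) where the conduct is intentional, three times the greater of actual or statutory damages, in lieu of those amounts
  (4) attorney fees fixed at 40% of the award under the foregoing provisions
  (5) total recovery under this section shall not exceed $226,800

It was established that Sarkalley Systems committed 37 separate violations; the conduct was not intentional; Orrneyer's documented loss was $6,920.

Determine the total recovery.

First 21 violations: 21 × $3,810 = $80,010
Remaining violations: (37 − 21) × $8,270 = $132,320
Statutory damages: $80,010 + $132,320 = $212,330
Conduct not intentional: the in-lieu enhancement does not apply.
Actual plus statutory damages: $6,920 + $212,330 = $219,250
Attorney fees: 40% of $219,250 = $87,700
Total before cap: $219,250 + $87,700 = $306,950
Cap at $226,800: $306,950 exceeds the cap → $226,800

$226,800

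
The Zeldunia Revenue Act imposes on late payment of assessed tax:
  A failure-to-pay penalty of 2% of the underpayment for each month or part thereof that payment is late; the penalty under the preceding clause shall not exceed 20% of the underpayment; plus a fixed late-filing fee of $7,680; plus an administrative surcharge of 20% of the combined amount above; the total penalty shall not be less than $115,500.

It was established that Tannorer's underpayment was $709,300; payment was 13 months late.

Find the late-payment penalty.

$179,448

Accrued rate: 2% × 13 = 26%, capped at 20% → 20%
Failure-to-pay penalty: 20% of $709,300 = $141,860
Penalty before surcharge: $141,860 + $7,680 = $149,540
Administrative surcharge: 20% of $149,540 = $29,908
Total penalty: $149,540 + $29,908 = $179,448
Minimum $115,500: $179,448 meets the minimum, no increase.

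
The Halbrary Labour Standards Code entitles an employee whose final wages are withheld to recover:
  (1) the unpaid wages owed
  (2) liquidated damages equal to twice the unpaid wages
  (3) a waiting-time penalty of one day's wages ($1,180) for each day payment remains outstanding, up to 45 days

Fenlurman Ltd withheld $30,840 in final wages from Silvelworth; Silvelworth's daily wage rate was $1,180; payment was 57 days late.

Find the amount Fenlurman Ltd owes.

Total award: $145,620

Doubled: 2 × $30,840 = $61,680
Penalty days: min(57, 45) = 45
Waiting-time penalty: 45 × $1,180 = $53,100
Total award: $30,840 + $61,680 + $53,100 = $145,620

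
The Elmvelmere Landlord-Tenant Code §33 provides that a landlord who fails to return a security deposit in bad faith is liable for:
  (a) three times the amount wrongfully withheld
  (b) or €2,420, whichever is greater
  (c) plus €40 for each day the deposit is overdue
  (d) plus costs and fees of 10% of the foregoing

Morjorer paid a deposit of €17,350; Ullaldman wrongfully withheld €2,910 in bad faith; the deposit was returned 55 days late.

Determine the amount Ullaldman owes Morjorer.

€12,023

Trebled: 3 × €2,910 = €8,730
Minimum €2,420: €8,730 meets the minimum, no increase.
Late-return penalty: 55 × €40 = €2,200
Damages plus late penalty: €8,730 + €2,200 = €10,930
Costs and fees: 10% of €10,930 = €1,093
Total recovery: €10,930 + €1,093 = €12,023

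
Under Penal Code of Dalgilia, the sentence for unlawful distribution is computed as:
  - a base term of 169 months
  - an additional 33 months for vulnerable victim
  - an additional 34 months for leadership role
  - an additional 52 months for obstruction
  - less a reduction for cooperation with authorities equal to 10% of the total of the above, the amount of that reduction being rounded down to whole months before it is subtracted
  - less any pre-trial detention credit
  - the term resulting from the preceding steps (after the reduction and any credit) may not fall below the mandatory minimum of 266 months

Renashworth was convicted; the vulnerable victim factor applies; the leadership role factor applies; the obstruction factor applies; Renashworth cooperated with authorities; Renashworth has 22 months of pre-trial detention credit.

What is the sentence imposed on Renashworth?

266 months

Vulnerable victim enhancement: +33 months
Leadership role enhancement: +34 months
Obstruction enhancement: +52 months
Adjusted term: 169 months + 33 months + 34 months + 52 months = 288 months
Cooperation with authorities reduction: 10% of 288 months = 28 months (rounded down)
After reduction: 288 − 28 = 260 months
Less pre-trial detention credit: 260 months − 22 months = 238 months
Minimum 266 months: 238 months is below the minimum → 266 months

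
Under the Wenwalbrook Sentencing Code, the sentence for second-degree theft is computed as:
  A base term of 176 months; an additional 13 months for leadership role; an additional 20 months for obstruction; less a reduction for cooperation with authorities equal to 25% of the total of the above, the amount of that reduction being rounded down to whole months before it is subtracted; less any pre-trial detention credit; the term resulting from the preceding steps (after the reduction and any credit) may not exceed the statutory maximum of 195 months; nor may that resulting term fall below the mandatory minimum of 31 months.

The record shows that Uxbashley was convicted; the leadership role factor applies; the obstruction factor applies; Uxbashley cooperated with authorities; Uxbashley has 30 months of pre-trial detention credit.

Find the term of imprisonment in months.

Leadership role enhancement: +13 months
Obstruction enhancement: +20 months
Adjusted term: 176 months + 13 months + 20 months = 209 months
Cooperation with authorities reduction: 25% of 209 months = 52 months (rounded down)
After reduction: 209 − 52 = 157 months
Less pre-trial detention credit: 157 months − 30 months = 127 months
Cap at 195 months: 127 months is within the cap, no reduction.
Minimum 31 months: 127 months meets the minimum, no increase.

127 months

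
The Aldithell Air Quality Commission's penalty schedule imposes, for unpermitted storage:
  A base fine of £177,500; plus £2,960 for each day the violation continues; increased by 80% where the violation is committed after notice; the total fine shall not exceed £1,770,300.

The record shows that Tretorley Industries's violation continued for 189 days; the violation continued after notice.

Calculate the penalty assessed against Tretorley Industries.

£1,326,492

Per-day component: 189 × £2,960 = £559,440
Base plus per-day: £177,500 + £559,440 = £736,940
Enhancement: 80% of £736,940 = £589,552
Enhanced fine: £736,940 + £589,552 = £1,326,492
Cap at £1,770,300: £1,326,492 is within the cap, no reduction.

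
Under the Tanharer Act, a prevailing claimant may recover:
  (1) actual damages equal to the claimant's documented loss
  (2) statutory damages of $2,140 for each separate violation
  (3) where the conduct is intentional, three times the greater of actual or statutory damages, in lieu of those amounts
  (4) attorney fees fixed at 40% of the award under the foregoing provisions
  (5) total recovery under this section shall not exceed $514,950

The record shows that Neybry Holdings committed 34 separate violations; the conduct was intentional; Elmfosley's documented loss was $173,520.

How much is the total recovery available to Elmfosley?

Statutory damages: 34 × $2,140 = $72,760
Greater of actual damages ($173,520) or statutory damages ($72,760): $173,520
Trebled: 3 × $173,520 = $520,560
Attorney fees: 40% of $520,560 = $208,224
Total before cap: $520,560 + $208,224 = $728,784
Cap at $514,950: $728,784 exceeds the cap → $514,950

Total recovery: $514,950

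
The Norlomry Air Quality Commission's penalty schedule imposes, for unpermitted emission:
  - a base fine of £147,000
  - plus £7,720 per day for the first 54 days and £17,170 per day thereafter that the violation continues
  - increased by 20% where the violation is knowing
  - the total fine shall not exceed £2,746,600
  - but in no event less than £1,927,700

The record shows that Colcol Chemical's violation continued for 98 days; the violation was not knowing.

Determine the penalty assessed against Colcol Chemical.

£1,927,700

First 54 days: 54 × £7,720 = £416,880
Remaining days: (98 − 54) × £17,170 = £755,480
Per-day component: £416,880 + £755,480 = £1,172,360
Base plus per-day: £147,000 + £1,172,360 = £1,319,360
The violation was not knowing: no 20% increase.
Cap at £2,746,600: £1,319,360 is within the cap, no reduction.
Minimum £1,927,700: £1,319,360 is below the minimum → £1,927,700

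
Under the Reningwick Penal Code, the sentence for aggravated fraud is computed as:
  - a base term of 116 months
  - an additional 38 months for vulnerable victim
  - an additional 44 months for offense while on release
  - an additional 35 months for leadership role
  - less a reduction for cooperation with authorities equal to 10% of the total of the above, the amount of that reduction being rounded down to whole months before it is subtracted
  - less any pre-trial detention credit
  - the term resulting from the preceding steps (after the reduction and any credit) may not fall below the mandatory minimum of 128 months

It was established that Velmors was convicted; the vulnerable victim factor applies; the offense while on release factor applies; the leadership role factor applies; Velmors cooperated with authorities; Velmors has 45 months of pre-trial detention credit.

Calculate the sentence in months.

165 months

Vulnerable victim enhancement: +38 months
Offense while on release enhancement: +44 months
Leadership role enhancement: +35 months
Adjusted term: 116 months + 38 months + 44 months + 35 months = 233 months
Cooperation with authorities reduction: 10% of 233 months = 23 months (rounded down)
After reduction: 233 − 23 = 210 months
Less pre-trial detention credit: 210 months − 45 months = 165 months
Minimum 128 months: 165 months meets the minimum, no increase.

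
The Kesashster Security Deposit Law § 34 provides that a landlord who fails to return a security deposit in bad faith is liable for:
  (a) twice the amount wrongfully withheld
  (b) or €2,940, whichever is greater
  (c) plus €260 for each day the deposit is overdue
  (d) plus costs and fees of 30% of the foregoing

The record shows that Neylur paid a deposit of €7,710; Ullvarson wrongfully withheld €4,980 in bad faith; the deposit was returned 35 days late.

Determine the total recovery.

Doubled: 2 × €4,980 = €9,960
Minimum €2,940: €9,960 meets the minimum, no increase.
Late-return penalty: 35 × €260 = €9,100
Damages plus late penalty: €9,960 + €9,100 = €19,060
Costs and fees: 30% of €19,060 = €5,718
Total recovery: €19,060 + €5,718 = €24,778

€24,778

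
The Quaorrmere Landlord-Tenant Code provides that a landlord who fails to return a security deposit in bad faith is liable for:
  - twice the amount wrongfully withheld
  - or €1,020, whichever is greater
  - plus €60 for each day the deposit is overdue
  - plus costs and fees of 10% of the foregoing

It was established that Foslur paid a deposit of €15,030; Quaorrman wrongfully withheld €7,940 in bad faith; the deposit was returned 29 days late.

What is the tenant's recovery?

Doubled: 2 × €7,940 = €15,880
Minimum €1,020: €15,880 meets the minimum, no increase.
Late-return penalty: 29 × €60 = €1,740
Damages plus late penalty: €15,880 + €1,740 = €17,620
Costs and fees: 10% of €17,620 = €1,762
Total recovery: €17,620 + €1,762 = €19,382

€19,382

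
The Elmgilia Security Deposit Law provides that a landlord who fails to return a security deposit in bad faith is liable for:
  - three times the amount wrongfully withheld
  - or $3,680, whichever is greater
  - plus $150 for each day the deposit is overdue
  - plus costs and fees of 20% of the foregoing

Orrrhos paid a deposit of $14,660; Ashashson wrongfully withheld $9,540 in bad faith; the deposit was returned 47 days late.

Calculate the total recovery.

$42,804

Trebled: 3 × $9,540 = $28,620
Minimum $3,680: $28,620 meets the minimum, no increase.
Late-return penalty: 47 × $150 = $7,050
Damages plus late penalty: $28,620 + $7,050 = $35,670
Costs and fees: 20% of $35,670 = $7,134
Total recovery: $35,670 + $7,134 = $42,804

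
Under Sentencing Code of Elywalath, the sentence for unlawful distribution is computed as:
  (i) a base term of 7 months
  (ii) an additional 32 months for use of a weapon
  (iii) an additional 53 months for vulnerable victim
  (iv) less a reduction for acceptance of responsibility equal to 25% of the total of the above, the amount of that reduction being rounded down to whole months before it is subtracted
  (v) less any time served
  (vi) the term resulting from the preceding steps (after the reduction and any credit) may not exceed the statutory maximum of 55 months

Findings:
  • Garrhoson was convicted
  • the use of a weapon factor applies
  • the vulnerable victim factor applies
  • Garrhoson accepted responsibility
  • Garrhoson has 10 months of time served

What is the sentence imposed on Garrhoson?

Use of a weapon enhancement: +32 months
Vulnerable victim enhancement: +53 months
Adjusted term: 7 months + 32 months + 53 months = 92 months
Acceptance of responsibility reduction: 25% of 92 months = 23 months (rounded down)
After reduction: 92 − 23 = 69 months
Less time served: 69 months − 10 months = 59 months
Cap at 55 months: 59 months exceeds the cap → 55 months

55 months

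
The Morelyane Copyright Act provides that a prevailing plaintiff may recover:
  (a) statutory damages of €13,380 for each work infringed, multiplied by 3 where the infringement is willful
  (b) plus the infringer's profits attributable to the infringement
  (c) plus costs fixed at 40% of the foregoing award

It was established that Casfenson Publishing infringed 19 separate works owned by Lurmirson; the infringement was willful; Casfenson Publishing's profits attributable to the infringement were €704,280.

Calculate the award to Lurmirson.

Statutory damages: 19 × €13,380 = €254,220
Trebled: 3 × €254,220 = €762,660
Combined award: €762,660 + €704,280 = €1,466,940
Costs: 40% of €1,466,940 = €586,776
Award plus costs: €1,466,940 + €586,776 = €2,053,716

Award: €2,053,716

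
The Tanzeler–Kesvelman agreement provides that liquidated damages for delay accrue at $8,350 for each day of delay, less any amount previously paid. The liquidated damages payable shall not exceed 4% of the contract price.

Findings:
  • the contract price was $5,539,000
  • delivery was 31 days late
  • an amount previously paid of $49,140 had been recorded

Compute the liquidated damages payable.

Per-day damages: 31 × $8,350 = $258,850
Less amount previously paid: $258,850 − $49,140 = $209,710
Cap: 4% of $5,539,000 = $221,560
Cap at $221,560: $209,710 is within the cap, no reduction.

$209,710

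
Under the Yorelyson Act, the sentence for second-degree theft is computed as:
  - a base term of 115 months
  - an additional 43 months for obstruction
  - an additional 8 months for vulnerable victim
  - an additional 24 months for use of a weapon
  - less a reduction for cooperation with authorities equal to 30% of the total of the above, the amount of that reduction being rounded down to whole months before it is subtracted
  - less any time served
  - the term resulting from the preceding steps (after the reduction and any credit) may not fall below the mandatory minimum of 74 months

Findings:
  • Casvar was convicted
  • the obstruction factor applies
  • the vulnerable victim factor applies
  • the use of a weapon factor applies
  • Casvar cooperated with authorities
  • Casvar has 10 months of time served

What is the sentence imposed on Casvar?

Obstruction enhancement: +43 months
Vulnerable victim enhancement: +8 months
Use of a weapon enhancement: +24 months
Adjusted term: 115 months + 43 months + 8 months + 24 months = 190 months
Cooperation with authorities reduction: 30% of 190 months = 57 months (rounded down)
After reduction: 190 − 57 = 133 months
Less time served: 133 months − 10 months = 123 months
Minimum 74 months: 123 months meets the minimum, no increase.

123 months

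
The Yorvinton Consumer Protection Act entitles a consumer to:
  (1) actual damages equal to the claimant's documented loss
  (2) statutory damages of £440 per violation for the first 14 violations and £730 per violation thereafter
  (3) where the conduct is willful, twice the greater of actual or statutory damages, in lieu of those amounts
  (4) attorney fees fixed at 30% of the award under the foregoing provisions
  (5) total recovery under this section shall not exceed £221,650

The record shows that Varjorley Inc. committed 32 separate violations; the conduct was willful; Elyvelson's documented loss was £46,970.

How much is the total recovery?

First 14 violations: 14 × £440 = £6,160
Remaining violations: (32 − 14) × £730 = £13,140
Statutory damages: £6,160 + £13,140 = £19,300
Greater of actual damages (£46,970) or statutory damages (£19,300): £46,970
Doubled: 2 × £46,970 = £93,940
Attorney fees: 30% of £93,940 = £28,182
Total before cap: £93,940 + £28,182 = £122,122
Cap at £221,650: £122,122 is within the cap, no reduction.

Total recovery: £122,122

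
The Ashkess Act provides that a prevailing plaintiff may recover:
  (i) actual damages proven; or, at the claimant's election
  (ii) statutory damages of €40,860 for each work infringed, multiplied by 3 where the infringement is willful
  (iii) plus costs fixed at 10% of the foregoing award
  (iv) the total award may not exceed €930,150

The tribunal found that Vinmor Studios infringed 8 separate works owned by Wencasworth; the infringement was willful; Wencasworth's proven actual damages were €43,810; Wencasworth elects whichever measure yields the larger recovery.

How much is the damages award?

Statutory damages: 8 × €40,860 = €326,880
Trebled: 3 × €326,880 = €980,640
Greater of actual damages (€43,810) or enhanced statutory damages (€980,640): €980,640
Costs: 10% of €980,640 = €98,064
Award plus costs: €980,640 + €98,064 = €1,078,704
Cap at €930,150: €1,078,704 exceeds the cap → €930,150

€930,150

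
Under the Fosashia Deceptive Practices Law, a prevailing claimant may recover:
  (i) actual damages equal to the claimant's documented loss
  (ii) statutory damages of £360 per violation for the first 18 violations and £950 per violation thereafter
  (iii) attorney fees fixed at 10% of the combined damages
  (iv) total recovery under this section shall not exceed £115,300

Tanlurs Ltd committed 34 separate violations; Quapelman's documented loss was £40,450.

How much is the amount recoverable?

First 18 violations: 18 × £360 = £6,480
Remaining violations: (34 − 18) × £950 = £15,200
Statutory damages: £6,480 + £15,200 = £21,680
Combined damages: £40,450 + £21,680 = £62,130
Attorney fees: 10% of £62,130 = £6,213
Total before cap: £62,130 + £6,213 = £68,343
Cap at £115,300: £68,343 is within the cap, no reduction.

£68,343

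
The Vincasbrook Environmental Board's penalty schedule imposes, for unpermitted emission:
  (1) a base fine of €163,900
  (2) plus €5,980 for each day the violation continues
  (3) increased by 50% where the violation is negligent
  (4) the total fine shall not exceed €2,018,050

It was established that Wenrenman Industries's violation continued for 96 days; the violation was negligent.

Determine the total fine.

Per-day component: 96 × €5,980 = €574,080
Base plus per-day: €163,900 + €574,080 = €737,980
Enhancement: 50% of €737,980 = €368,990
Enhanced fine: €737,980 + €368,990 = €1,106,970
Cap at €2,018,050: €1,106,970 is within the cap, no reduction.

€1,106,970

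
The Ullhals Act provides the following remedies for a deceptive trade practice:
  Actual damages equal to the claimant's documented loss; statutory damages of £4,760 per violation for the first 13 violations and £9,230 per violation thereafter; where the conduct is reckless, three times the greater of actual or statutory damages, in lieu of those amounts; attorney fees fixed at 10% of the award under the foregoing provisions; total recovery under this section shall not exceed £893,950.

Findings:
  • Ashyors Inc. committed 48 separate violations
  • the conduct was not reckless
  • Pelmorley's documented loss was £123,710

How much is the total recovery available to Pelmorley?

First 13 violations: 13 × £4,760 = £61,880
Remaining violations: (48 − 13) × £9,230 = £323,050
Statutory damages: £61,880 + £323,050 = £384,930
Conduct not reckless: the in-lieu enhancement does not apply.
Actual plus statutory damages: £123,710 + £384,930 = £508,640
Attorney fees: 10% of £508,640 = £50,864
Total before cap: £508,640 + £50,864 = £559,504
Cap at £893,950: £559,504 is within the cap, no reduction.

Total recovery: £559,504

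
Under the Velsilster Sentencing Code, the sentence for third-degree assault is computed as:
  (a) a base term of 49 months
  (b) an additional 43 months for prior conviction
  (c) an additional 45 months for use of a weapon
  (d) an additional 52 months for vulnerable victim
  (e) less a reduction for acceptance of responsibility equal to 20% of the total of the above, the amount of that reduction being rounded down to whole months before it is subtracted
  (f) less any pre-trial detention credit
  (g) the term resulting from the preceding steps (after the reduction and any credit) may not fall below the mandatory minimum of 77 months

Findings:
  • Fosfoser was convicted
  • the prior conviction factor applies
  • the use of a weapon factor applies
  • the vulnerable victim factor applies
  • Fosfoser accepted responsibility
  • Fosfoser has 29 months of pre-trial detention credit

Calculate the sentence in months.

123 months

Prior conviction enhancement: +43 months
Use of a weapon enhancement: +45 months
Vulnerable victim enhancement: +52 months
Adjusted term: 49 months + 43 months + 45 months + 52 months = 189 months
Acceptance of responsibility reduction: 20% of 189 months = 37 months (rounded down)
After reduction: 189 − 37 = 152 months
Less pre-trial detention credit: 152 months − 29 months = 123 months
Minimum 77 months: 123 months meets the minimum, no increase.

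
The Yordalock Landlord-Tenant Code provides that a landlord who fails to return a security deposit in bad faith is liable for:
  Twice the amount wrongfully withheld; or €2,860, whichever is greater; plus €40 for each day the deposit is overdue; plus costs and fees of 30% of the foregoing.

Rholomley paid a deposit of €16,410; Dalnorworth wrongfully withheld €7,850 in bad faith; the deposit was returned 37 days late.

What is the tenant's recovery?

Doubled: 2 × €7,850 = €15,700
Minimum €2,860: €15,700 meets the minimum, no increase.
Late-return penalty: 37 × €40 = €1,480
Damages plus late penalty: €15,700 + €1,480 = €17,180
Costs and fees: 30% of €17,180 = €5,154
Total recovery: €17,180 + €5,154 = €22,334

€22,334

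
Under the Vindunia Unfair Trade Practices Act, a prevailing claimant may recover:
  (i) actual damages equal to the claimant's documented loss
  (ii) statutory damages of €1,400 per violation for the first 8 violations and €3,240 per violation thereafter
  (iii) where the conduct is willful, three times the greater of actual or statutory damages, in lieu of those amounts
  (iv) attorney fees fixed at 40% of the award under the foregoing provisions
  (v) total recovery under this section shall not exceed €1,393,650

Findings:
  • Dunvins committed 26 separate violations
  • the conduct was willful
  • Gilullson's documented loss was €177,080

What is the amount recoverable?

First 8 violations: 8 × €1,400 = €11,200
Remaining violations: (26 − 8) × €3,240 = €58,320
Statutory damages: €11,200 + €58,320 = €69,520
Greater of actual damages (€177,080) or statutory damages (€69,520): €177,080
Trebled: 3 × €177,080 = €531,240
Attorney fees: 40% of €531,240 = €212,496
Total before cap: €531,240 + €212,496 = €743,736
Cap at €1,393,650: €743,736 is within the cap, no reduction.

€743,736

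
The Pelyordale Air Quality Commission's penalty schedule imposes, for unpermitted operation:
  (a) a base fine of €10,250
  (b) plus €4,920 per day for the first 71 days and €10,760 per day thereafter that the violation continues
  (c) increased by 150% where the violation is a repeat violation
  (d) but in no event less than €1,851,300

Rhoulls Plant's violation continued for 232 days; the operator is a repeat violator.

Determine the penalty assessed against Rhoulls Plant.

€5,229,825

First 71 days: 71 × €4,920 = €349,320
Remaining days: (232 − 71) × €10,760 = €1,732,360
Per-day component: €349,320 + €1,732,360 = €2,081,680
Base plus per-day: €10,250 + €2,081,680 = €2,091,930
Enhancement: 150% of €2,091,930 = €3,137,895
Enhanced fine: €2,091,930 + €3,137,895 = €5,229,825
Minimum €1,851,300: €5,229,825 meets the minimum, no increase.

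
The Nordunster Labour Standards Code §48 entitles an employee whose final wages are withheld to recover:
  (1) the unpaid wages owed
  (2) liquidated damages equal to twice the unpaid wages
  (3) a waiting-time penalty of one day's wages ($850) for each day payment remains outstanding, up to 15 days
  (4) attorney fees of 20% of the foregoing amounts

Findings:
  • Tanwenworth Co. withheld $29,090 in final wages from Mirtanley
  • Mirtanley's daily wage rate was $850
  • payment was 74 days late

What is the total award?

$120,024

Doubled: 2 × $29,090 = $58,180
Penalty days: min(74, 15) = 15
Waiting-time penalty: 15 × $850 = $12,750
Subtotal: $29,090 + $58,180 + $12,750 = $100,020
Attorney fees: 20% of $100,020 = $20,004
Total award: $100,020 + $20,004 = $120,024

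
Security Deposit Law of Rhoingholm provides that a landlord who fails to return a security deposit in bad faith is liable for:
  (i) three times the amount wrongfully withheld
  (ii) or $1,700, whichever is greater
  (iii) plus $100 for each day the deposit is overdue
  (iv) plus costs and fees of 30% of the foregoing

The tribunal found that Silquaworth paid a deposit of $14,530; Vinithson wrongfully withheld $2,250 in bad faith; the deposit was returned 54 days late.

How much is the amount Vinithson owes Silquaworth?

$15,795

Trebled: 3 × $2,250 = $6,750
Minimum $1,700: $6,750 meets the minimum, no increase.
Late-return penalty: 54 × $100 = $5,400
Damages plus late penalty: $6,750 + $5,400 = $12,150
Costs and fees: 30% of $12,150 = $3,645
Total recovery: $12,150 + $3,645 = $15,795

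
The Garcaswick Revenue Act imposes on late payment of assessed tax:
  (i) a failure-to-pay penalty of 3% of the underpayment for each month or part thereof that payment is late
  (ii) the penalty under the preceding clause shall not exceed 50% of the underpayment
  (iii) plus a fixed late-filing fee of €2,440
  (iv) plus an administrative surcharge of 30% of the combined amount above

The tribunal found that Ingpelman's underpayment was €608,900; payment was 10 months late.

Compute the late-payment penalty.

Accrued rate: 3% × 10 = 30%, capped at 50% → 30%
Failure-to-pay penalty: 30% of €608,900 = €182,670
Penalty before surcharge: €182,670 + €2,440 = €185,110
Administrative surcharge: 30% of €185,110 = €55,533
Total penalty: €185,110 + €55,533 = €240,643

Penalty: €240,643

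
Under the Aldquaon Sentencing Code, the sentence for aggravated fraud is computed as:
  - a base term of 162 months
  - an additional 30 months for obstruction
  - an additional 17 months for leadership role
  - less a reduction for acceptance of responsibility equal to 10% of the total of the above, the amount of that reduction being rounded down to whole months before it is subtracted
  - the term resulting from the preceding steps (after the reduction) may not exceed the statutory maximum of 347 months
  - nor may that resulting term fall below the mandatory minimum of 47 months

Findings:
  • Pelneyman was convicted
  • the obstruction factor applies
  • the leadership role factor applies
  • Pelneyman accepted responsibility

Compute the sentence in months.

189 months

Obstruction enhancement: +30 months
Leadership role enhancement: +17 months
Adjusted term: 162 months + 30 months + 17 months = 209 months
Acceptance of responsibility reduction: 10% of 209 months = 20 months (rounded down)
After reduction: 209 − 20 = 189 months
Cap at 347 months: 189 months is within the cap, no reduction.
Minimum 47 months: 189 months meets the minimum, no increase.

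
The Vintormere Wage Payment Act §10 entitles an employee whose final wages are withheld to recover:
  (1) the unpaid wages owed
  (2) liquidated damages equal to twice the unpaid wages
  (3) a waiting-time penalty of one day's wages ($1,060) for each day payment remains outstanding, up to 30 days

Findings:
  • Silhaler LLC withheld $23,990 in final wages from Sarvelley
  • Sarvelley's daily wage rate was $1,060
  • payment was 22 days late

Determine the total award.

Doubled: 2 × $23,990 = $47,980
Penalty days: min(22, 30) = 22
Waiting-time penalty: 22 × $1,060 = $23,320
Total award: $23,990 + $47,980 + $23,320 = $95,290

$95,290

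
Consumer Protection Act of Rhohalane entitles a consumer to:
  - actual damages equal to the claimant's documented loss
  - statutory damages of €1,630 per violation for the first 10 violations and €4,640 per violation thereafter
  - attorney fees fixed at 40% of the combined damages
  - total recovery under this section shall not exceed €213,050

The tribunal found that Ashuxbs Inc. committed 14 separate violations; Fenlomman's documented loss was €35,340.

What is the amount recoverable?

€98,280

First 10 violations: 10 × €1,630 = €16,300
Remaining violations: (14 − 10) × €4,640 = €18,560
Statutory damages: €16,300 + €18,560 = €34,860
Combined damages: €35,340 + €34,860 = €70,200
Attorney fees: 40% of €70,200 = €28,080
Total before cap: €70,200 + €28,080 = €98,280
Cap at €213,050: €98,280 is within the cap, no reduction.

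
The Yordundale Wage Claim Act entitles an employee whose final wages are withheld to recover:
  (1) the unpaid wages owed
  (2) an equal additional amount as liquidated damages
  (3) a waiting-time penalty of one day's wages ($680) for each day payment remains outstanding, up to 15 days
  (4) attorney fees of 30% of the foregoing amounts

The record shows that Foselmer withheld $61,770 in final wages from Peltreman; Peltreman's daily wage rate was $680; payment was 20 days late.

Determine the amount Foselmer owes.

$173,862

Liquidated damages (equal amount): $61,770
Penalty days: min(20, 15) = 15
Waiting-time penalty: 15 × $680 = $10,200
Subtotal: $61,770 + $61,770 + $10,200 = $133,740
Attorney fees: 30% of $133,740 = $40,122
Total award: $133,740 + $40,122 = $173,862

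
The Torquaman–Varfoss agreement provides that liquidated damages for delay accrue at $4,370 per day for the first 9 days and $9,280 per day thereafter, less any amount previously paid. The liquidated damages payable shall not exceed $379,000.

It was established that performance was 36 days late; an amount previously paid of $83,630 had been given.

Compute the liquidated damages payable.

First 9 days: 9 × $4,370 = $39,330
Remaining days: (36 − 9) × $9,280 = $250,560
Accrued per-day damages: $39,330 + $250,560 = $289,890
Less amount previously paid: $289,890 − $83,630 = $206,260
Cap at $379,000: $206,260 is within the cap, no reduction.

Liquidated damages: $206,260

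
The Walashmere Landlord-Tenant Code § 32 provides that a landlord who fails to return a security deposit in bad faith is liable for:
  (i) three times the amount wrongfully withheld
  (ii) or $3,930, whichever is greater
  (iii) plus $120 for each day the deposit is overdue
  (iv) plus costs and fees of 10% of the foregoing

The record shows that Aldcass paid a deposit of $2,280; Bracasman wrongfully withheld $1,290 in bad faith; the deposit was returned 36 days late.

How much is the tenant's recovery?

Recovery: $9,075

Trebled: 3 × $1,290 = $3,870
Minimum $3,930: $3,870 is below the minimum → $3,930
Late-return penalty: 36 × $120 = $4,320
Damages plus late penalty: $3,930 + $4,320 = $8,250
Costs and fees: 10% of $8,250 = $825
Total recovery: $8,250 + $825 = $9,075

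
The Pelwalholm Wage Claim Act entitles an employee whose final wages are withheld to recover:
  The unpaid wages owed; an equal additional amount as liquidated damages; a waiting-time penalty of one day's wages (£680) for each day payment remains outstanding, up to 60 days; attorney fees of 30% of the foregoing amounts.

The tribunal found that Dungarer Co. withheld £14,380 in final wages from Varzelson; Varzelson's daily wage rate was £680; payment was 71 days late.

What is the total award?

£90,428

Liquidated damages (equal amount): £14,380
Penalty days: min(71, 60) = 60
Waiting-time penalty: 60 × £680 = £40,800
Subtotal: £14,380 + £14,380 + £40,800 = £69,560
Attorney fees: 30% of £69,560 = £20,868
Total award: £69,560 + £20,868 = £90,428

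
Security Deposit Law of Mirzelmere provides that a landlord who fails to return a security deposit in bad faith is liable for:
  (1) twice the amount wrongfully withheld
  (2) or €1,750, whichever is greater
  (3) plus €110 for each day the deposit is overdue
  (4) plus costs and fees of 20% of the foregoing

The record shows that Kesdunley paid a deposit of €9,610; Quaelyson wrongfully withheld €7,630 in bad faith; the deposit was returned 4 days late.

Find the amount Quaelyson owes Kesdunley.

€18,840

Doubled: 2 × €7,630 = €15,260
Minimum €1,750: €15,260 meets the minimum, no increase.
Late-return penalty: 4 × €110 = €440
Damages plus late penalty: €15,260 + €440 = €15,700
Costs and fees: 20% of €15,700 = €3,140
Total recovery: €15,700 + €3,140 = €18,840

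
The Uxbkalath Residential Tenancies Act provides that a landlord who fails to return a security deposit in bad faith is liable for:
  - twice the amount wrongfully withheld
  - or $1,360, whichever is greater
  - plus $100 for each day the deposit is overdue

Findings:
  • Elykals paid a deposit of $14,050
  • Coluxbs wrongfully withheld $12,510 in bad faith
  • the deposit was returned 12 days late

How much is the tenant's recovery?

Doubled: 2 × $12,510 = $25,020
Minimum $1,360: $25,020 meets the minimum, no increase.
Late-return penalty: 12 × $100 = $1,200
Damages plus late penalty: $25,020 + $1,200 = $26,220

$26,220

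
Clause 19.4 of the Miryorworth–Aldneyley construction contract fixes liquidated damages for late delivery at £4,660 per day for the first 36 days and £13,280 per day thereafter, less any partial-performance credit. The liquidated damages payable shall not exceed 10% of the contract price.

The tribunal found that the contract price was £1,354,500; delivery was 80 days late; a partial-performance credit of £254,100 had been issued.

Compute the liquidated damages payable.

First 36 days: 36 × £4,660 = £167,760
Remaining days: (80 − 36) × £13,280 = £584,320
Accrued per-day damages: £167,760 + £584,320 = £752,080
Less partial-performance credit: £752,080 − £254,100 = £497,980
Cap: 10% of £1,354,500 = £135,450
Cap at £135,450: £497,980 exceeds the cap → £135,450

£135,450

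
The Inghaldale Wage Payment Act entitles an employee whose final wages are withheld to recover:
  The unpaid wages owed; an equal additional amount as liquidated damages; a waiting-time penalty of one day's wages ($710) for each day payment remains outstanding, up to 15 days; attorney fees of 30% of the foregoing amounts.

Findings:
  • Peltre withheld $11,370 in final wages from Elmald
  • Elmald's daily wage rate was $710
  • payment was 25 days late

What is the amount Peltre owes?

$43,407

Liquidated damages (equal amount): $11,370
Penalty days: min(25, 15) = 15
Waiting-time penalty: 15 × $710 = $10,650
Subtotal: $11,370 + $11,370 + $10,650 = $33,390
Attorney fees: 30% of $33,390 = $10,017
Total award: $33,390 + $10,017 = $43,407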